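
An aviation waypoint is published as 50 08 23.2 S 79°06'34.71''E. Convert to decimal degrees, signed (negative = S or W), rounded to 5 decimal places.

-50.13978, 79.10964

Latitude: 50° + 8/60 + 23.2/3600 = 50 + 0.133333 + 0.006444 = 50.139778
S ⇒ negate
λ: 6′ + 34.71″ = 6.57850′; 79 + 6.57850/60 = 79.109642
E ⇒ keep positive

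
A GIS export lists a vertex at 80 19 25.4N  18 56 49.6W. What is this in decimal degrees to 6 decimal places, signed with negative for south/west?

Latitude: 80° + 19/60 + 25.4/3600 = 80 + 0.316667 + 0.007056 = 80.3237222
N ⇒ keep positive
Longitude: 18° + 56/60 + 49.6/3600 = 18 + 0.933333 + 0.013778 = 18.9471111
W → negative

80.323722, -18.947111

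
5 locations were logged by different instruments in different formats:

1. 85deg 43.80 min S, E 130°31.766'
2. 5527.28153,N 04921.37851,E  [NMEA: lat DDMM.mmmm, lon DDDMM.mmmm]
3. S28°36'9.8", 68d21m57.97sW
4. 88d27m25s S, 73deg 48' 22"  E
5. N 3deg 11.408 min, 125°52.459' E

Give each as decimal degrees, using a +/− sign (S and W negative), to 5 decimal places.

Point 1:
  Latitude: 43.8′ = 0.730000°; total 85.730000
  S → negative
  Lon: 130 + 31.766/60 = 130.529433
  E ⇒ keep positive
Point 2:
  φ: degrees = first 2 digits = 55, minutes = 27.28153; 55 + 27.28153/60 = 55.454692
  N ⇒ keep positive
  λ: split at 3 digits → 049° and 21.37851′; 49 + 21.37851/60 = 49.356309
  E ⇒ keep positive
Point 3:
  Latitude: 28 + 36/60 + 9.8/3600 = 28.602722
  hemisphere S, so the sign is −
  Lon: 68 + 21/60 + 57.97/3600 = 68.366103
  W ⇒ negate
Point 4:
  Lat: 27′ + 25″ = 27.41667′; 88 + 27.41667/60 = 88.456944
  S ⇒ negate
  λ: 48′ + 22″ = 48.36667′; 73 + 48.36667/60 = 73.806111
  E ⇒ keep positive
Point 5:
  Lat: 11.408′ = 0.190133°; total 3.190133
  N ⇒ keep positive
  Lon: 52.459′ = 0.874317°; total 125.874317
  E → positive

1. -85.73000, 130.52943
2. 55.45469, 49.35631
3. -28.60272, -68.36610
4. -88.45694, 73.80611
5. 3.19013, 125.87432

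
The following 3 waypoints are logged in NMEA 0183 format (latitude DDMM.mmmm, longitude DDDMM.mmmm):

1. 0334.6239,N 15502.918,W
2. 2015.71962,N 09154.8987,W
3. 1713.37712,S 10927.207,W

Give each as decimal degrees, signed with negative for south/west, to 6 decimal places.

1. 3.577065, -155.048633
2. 20.261994, -91.914978
3. -17.222952, -109.453450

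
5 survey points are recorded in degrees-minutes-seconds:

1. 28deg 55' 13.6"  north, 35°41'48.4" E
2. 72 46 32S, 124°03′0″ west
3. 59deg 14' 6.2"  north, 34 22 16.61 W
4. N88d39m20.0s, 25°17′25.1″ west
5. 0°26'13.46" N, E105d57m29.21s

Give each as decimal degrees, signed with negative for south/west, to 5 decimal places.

Point 1:
  Lat: 28 + 55/60 + 13.6/3600 = 28.920444
  N → positive
  Longitude: 35° + 41/60 + 48.4/3600 = 35 + 0.683333 + 0.013444 = 35.696778
  E ⇒ keep positive
Point 2:
  Lat: 72 + 46/60 + 32/3600 = 72.775556
  hemisphere S, so the sign is −
  Longitude: 3′ + 0″ = 3.00000′; 124 + 3.00000/60 = 124.050000
  hemisphere W, so the sign is −
Point 3:
  Lat: 59 + 14/60 + 6.2/3600 = 59.235056
  N → positive
  Longitude: 34° + 22/60 + 16.61/3600 = 34 + 0.366667 + 0.004614 = 34.371281
  W → negative
Point 4:
  Latitude: 88 + 39/60 + 20/3600 = 88.655556
  N ⇒ keep positive
  Longitude: 25° + 17/60 + 25.1/3600 = 25 + 0.283333 + 0.006972 = 25.290306
  W ⇒ negate
Point 5:
  Lat: 26′ + 13.46″ = 26.22433′; 0 + 26.22433/60 = 0.437072
  N → positive
  λ: 57′ + 29.21″ = 57.48683′; 105 + 57.48683/60 = 105.958114
  E → positive

1. 28.92044, 35.69678
2. -72.77556, -124.05000
3. 59.23506, -34.37128
4. 88.65556, -25.29031
5. 0.43707, 105.95811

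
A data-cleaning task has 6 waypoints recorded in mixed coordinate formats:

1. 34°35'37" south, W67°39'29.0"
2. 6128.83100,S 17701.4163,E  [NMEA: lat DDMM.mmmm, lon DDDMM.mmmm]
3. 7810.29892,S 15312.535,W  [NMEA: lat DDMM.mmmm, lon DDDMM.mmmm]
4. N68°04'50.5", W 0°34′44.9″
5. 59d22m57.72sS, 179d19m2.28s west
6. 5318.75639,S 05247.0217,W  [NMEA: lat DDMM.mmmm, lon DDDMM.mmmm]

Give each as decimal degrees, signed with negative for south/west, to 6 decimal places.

1. -34.593611, -67.658056
2. -61.480517, 177.023605
3. -78.171649, -153.208917
4. 68.080694, -0.579139
5. -59.382700, -179.317300
6. -53.312607, -52.783695

Point 1:
  φ: 34° + 35/60 + 37/3600 = 34 + 0.583333 + 0.010278 = 34.5936111
  hemisphere S, so the sign is −
  λ: 39′ + 29″ = 39.48333′; 67 + 39.48333/60 = 67.6580556
  W → negative
Point 2:
  Latitude: split at 2 digits → 61° and 28.831′; 61 + 28.831/60 = 61.4805167
  hemisphere S, so the sign is −
  Lon: split at 3 digits → 177° and 1.4163′; 177 + 1.4163/60 = 177.0236050
  E → positive
Point 3:
  Latitude: degrees = first 2 digits = 78, minutes = 10.29892; 78 + 10.29892/60 = 78.1716487
  S ⇒ negate
  λ: degrees = first 3 digits = 153, minutes = 12.535; 153 + 12.535/60 = 153.2089167
  W ⇒ negate
Point 4:
  Latitude: 4′ + 50.5″ = 4.84167′; 68 + 4.84167/60 = 68.0806944
  N ⇒ keep positive
  Longitude: 0 + 34/60 + 44.9/3600 = 0.5791389
  W → negative
Point 5:
  φ: 22′ + 57.72″ = 22.96200′; 59 + 22.96200/60 = 59.3827000
  S → negative
  Longitude: 19′ + 2.28″ = 19.03800′; 179 + 19.03800/60 = 179.3173000
  W ⇒ negate
Point 6:
  Lat: degrees = first 2 digits = 53, minutes = 18.75639; 53 + 18.75639/60 = 53.3126065
  S → negative
  λ: degrees = first 3 digits = 52, minutes = 47.0217; 52 + 47.0217/60 = 52.7836950
  W ⇒ negate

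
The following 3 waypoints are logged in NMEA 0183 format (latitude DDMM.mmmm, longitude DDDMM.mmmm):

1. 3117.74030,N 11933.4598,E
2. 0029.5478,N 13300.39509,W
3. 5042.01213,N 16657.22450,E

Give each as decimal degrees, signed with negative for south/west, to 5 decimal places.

Point 1:
  φ: degrees = first 2 digits = 31, minutes = 17.7403; 31 + 17.7403/60 = 31.295672
  N → positive
  Longitude: degrees = first 3 digits = 119, minutes = 33.4598; 119 + 33.4598/60 = 119.557663
  E → positive
Point 2:
  φ: degrees = first 2 digits = 0, minutes = 29.5478; 0 + 29.5478/60 = 0.492463
  N ⇒ keep positive
  Lon: split at 3 digits → 133° and 0.39509′; 133 + 0.39509/60 = 133.006585
  W ⇒ negate
Point 3:
  φ: degrees = first 2 digits = 50, minutes = 42.01213; 50 + 42.01213/60 = 50.700202
  N ⇒ keep positive
  Lon: degrees = first 3 digits = 166, minutes = 57.2245; 166 + 57.2245/60 = 166.953742
  E → positive

1. 31.29567, 119.55766
2. 0.49246, -133.00658
3. 50.70020, 166.95374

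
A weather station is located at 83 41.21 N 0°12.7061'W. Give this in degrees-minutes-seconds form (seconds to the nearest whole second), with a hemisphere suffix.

Lat: fractional minutes 0.21000 × 60 = 12.60″
Lon: fractional minutes 0.70610 × 60 = 42.37″

83°41′13″ N, 0°12′42″ W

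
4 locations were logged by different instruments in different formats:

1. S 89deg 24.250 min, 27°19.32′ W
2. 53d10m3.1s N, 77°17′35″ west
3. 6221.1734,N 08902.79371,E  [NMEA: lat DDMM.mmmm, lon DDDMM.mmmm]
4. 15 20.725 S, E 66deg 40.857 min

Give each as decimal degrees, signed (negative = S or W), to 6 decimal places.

1. -89.404167, -27.322000
2. 53.167528, -77.293056
3. 62.352890, 89.046562
4. -15.345417, 66.680950

Point 1:
  Latitude: 89 + 24.25/60 = 89.4041667
  S ⇒ negate
  λ: 19.32′ = 0.322000°; total 27.3220000
  hemisphere W, so the sign is −
Point 2:
  Lat: 53 + 10/60 + 3.1/3600 = 53.1675278
  N → positive
  λ: 77 + 17/60 + 35/3600 = 77.2930556
  hemisphere W, so the sign is −
Point 3:
  Lat: split at 2 digits → 62° and 21.1734′; 62 + 21.1734/60 = 62.3528900
  N → positive
  Lon: split at 3 digits → 089° and 2.79371′; 89 + 2.79371/60 = 89.0465618
  E ⇒ keep positive
Point 4:
  Latitude: 15 + 20.725/60 = 15.3454167
  S → negative
  Longitude: 66 + 40.857/60 = 66.6809500
  E ⇒ keep positive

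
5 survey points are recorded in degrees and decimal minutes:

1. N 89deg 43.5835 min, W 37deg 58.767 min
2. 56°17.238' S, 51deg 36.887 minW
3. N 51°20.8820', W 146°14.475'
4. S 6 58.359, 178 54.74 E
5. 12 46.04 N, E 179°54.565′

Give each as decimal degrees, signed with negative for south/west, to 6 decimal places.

Point 1:
  Latitude: 43.5835′ = 0.726392°; total 89.7263917
  N → positive
  Longitude: 37 + 58.767/60 = 37.9794500
  W ⇒ negate
Point 2:
  Latitude: 56 + 17.238/60 = 56.2873000
  hemisphere S, so the sign is −
  Lon: 36.887′ = 0.614783°; total 51.6147833
  hemisphere W, so the sign is −
Point 3:
  φ: 20.882′ = 0.348033°; total 51.3480333
  N → positive
  λ: 14.475′ = 0.241250°; total 146.2412500
  hemisphere W, so the sign is −
Point 4:
  Latitude: 6 + 58.359/60 = 6.9726500
  S ⇒ negate
  Lon: 178 + 54.74/60 = 178.9123333
  E → positive
Point 5:
  φ: 46.04′ = 0.767333°; total 12.7673333
  N → positive
  Lon: 54.565′ = 0.909417°; total 179.9094167
  E ⇒ keep positive

1. 89.726392, -37.979450
2. -56.287300, -51.614783
3. 51.348033, -146.241250
4. -6.972650, 178.912333
5. 12.767333, 179.909417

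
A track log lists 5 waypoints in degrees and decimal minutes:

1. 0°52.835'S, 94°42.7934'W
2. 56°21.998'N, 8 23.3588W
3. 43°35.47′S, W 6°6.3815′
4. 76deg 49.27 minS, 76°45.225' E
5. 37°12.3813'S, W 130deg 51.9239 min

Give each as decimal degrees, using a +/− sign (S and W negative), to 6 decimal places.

1. -0.880583, -94.713223
2. 56.366633, -8.389313
3. -43.591167, -6.106358
4. -76.821167, 76.753750
5. -37.206355, -130.865398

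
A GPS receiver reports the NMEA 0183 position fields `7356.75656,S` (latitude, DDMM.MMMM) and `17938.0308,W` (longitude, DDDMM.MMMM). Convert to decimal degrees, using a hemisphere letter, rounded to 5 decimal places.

φ: degrees = first 2 digits = 73, minutes = 56.75656; 73 + 56.75656/60 = 73.945943
Lon: degrees = first 3 digits = 179, minutes = 38.0308; 179 + 38.0308/60 = 179.633847

73.94594° S, 179.63385° W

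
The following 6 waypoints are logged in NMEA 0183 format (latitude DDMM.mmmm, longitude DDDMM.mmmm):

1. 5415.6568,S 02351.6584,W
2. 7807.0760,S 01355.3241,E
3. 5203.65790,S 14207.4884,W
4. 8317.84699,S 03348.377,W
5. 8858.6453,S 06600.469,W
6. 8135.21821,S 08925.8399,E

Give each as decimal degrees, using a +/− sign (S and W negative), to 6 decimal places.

1. -54.260947, -23.860973
2. -78.117933, 13.922068
3. -52.060965, -142.124807
4. -83.297450, -33.806283
5. -88.977422, -66.007817
6. -81.586970, 89.430665

Point 1:
  φ: degrees = first 2 digits = 54, minutes = 15.6568; 54 + 15.6568/60 = 54.2609467
  S ⇒ negate
  Lon: split at 3 digits → 023° and 51.6584′; 23 + 51.6584/60 = 23.8609733
  W ⇒ negate
Point 2:
  Latitude: degrees = first 2 digits = 78, minutes = 7.076; 78 + 7.076/60 = 78.1179333
  S → negative
  Lon: split at 3 digits → 013° and 55.3241′; 13 + 55.3241/60 = 13.9220683
  E → positive
Point 3:
  Latitude: degrees = first 2 digits = 52, minutes = 3.6579; 52 + 3.6579/60 = 52.0609650
  S ⇒ negate
  λ: split at 3 digits → 142° and 7.4884′; 142 + 7.4884/60 = 142.1248067
  hemisphere W, so the sign is −
Point 4:
  Latitude: split at 2 digits → 83° and 17.84699′; 83 + 17.84699/60 = 83.2974498
  hemisphere S, so the sign is −
  λ: degrees = first 3 digits = 33, minutes = 48.377; 33 + 48.377/60 = 33.8062833
  W ⇒ negate
Point 5:
  Latitude: split at 2 digits → 88° and 58.6453′; 88 + 58.6453/60 = 88.9774217
  S ⇒ negate
  Lon: split at 3 digits → 066° and 0.469′; 66 + 0.469/60 = 66.0078167
  W ⇒ negate
Point 6:
  Latitude: split at 2 digits → 81° and 35.21821′; 81 + 35.21821/60 = 81.5869702
  hemisphere S, so the sign is −
  λ: degrees = first 3 digits = 89, minutes = 25.8399; 89 + 25.8399/60 = 89.4306650
  E → positive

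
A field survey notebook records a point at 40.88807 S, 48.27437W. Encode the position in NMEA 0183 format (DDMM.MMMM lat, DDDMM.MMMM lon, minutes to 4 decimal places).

4053.2842,S / 04816.4622,W

φ: 40° + 0.888070 × 60 = 40° 53.284200′
λ: minutes = (48.274370 − 48) × 60 = 16.462200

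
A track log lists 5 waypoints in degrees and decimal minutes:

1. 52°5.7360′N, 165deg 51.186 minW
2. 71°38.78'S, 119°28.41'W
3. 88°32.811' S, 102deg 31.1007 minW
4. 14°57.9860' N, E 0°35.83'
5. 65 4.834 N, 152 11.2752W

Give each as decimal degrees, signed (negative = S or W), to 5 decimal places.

1. 52.09560, -165.85310
2. -71.64633, -119.47350
3. -88.54685, -102.51835
4. 14.96643, 0.59717
5. 65.08057, -152.18792

Point 1:
  φ: 5.736′ = 0.095600°; total 52.095600
  N → positive
  λ: 165 + 51.186/60 = 165.853100
  W ⇒ negate
Point 2:
  Latitude: 38.78′ = 0.646333°; total 71.646333
  S → negative
  Longitude: 28.41′ = 0.473500°; total 119.473500
  W ⇒ negate
Point 3:
  Lat: 88 + 32.811/60 = 88.546850
  S ⇒ negate
  Longitude: 102 + 31.1007/60 = 102.518345
  hemisphere W, so the sign is −
Point 4:
  φ: 14 + 57.986/60 = 14.966433
  N ⇒ keep positive
  Lon: 0 + 35.83/60 = 0.597167
  E → positive
Point 5:
  φ: 65 + 4.834/60 = 65.080567
  N → positive
  Longitude: 11.2752′ = 0.187920°; total 152.187920
  hemisphere W, so the sign is −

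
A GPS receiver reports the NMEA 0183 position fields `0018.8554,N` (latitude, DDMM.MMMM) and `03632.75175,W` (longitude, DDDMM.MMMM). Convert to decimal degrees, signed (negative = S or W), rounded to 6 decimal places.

0.314257, -36.545863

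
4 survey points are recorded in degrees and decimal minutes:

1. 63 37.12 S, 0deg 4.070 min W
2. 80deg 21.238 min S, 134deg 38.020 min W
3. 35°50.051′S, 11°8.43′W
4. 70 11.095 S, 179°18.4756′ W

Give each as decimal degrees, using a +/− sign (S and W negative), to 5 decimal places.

Point 1:
  Lat: 37.12′ = 0.618667°; total 63.618667
  hemisphere S, so the sign is −
  Lon: 0 + 4.07/60 = 0.067833
  W → negative
Point 2:
  Lat: 21.238′ = 0.353967°; total 80.353967
  S ⇒ negate
  Longitude: 38.02′ = 0.633667°; total 134.633667
  W ⇒ negate
Point 3:
  Lat: 35 + 50.051/60 = 35.834183
  S ⇒ negate
  λ: 11 + 8.43/60 = 11.140500
  W ⇒ negate
Point 4:
  Latitude: 70 + 11.095/60 = 70.184917
  S ⇒ negate
  Longitude: 179 + 18.4756/60 = 179.307927
  W → negative

1. -63.61867, -0.06783
2. -80.35397, -134.63367
3. -35.83418, -11.14050
4. -70.18492, -179.30793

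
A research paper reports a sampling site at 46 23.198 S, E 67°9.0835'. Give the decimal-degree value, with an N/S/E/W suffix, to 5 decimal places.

Lat: 23.198′ = 0.386633°; total 46.386633
Lon: 67 + 9.0835/60 = 67.151392

46.38663° S, 67.15139° E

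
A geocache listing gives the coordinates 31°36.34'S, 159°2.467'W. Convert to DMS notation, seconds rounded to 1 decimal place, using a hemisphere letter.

31°36′20.4″ S, 159°02′28.0″ W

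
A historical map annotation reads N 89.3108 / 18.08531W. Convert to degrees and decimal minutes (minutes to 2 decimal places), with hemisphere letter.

Latitude: minutes = (89.310800 − 89) × 60 = 18.6480
λ: fractional part 0.085310 → 5.1186 minutes

89° 18.65′ N, 18° 5.12′ W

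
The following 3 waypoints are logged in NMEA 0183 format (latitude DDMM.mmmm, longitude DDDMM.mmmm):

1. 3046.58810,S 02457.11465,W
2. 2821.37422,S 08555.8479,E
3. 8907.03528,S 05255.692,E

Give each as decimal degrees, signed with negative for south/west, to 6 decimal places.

1. -30.776468, -24.951911
2. -28.356237, 85.930798
3. -89.117255, 52.928200

Point 1:
  φ: split at 2 digits → 30° and 46.5881′; 30 + 46.5881/60 = 30.7764683
  S → negative
  λ: degrees = first 3 digits = 24, minutes = 57.11465; 24 + 57.11465/60 = 24.9519108
  hemisphere W, so the sign is −
Point 2:
  φ: split at 2 digits → 28° and 21.37422′; 28 + 21.37422/60 = 28.3562370
  hemisphere S, so the sign is −
  λ: degrees = first 3 digits = 85, minutes = 55.8479; 85 + 55.8479/60 = 85.9307983
  E → positive
Point 3:
  Lat: degrees = first 2 digits = 89, minutes = 7.03528; 89 + 7.03528/60 = 89.1172547
  S ⇒ negate
  Lon: degrees = first 3 digits = 52, minutes = 55.692; 52 + 55.692/60 = 52.9282000
  E ⇒ keep positive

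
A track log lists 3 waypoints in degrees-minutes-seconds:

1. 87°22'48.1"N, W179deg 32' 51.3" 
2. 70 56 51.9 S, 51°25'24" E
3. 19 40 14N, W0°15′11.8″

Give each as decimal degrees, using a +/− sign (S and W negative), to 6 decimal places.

Point 1:
  φ: 22′ + 48.1″ = 22.80167′; 87 + 22.80167/60 = 87.3800278
  N ⇒ keep positive
  λ: 32′ + 51.3″ = 32.85500′; 179 + 32.85500/60 = 179.5475833
  W ⇒ negate
Point 2:
  Latitude: 70° + 56/60 + 51.9/3600 = 70 + 0.933333 + 0.014417 = 70.9477500
  S → negative
  λ: 51° + 25/60 + 24/3600 = 51 + 0.416667 + 0.006667 = 51.4233333
  E ⇒ keep positive
Point 3:
  φ: 40′ + 14″ = 40.23333′; 19 + 40.23333/60 = 19.6705556
  N → positive
  λ: 15′ + 11.8″ = 15.19667′; 0 + 15.19667/60 = 0.2532778
  W → negative

1. 87.380028, -179.547583
2. -70.947750, 51.423333
3. 19.670556, -0.253278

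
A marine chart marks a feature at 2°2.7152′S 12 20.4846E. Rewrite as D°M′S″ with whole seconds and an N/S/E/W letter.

2°02′43″ S, 12°20′29″ E

Latitude: 2.71520′ → 2′ and 0.71520 × 60 = 42.91″
Longitude: 20.48460′ → 20′ and 0.48460 × 60 = 29.08″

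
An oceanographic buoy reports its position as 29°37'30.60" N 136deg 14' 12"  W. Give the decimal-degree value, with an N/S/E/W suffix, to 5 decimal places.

φ: 37′ + 30.6″ = 37.51000′; 29 + 37.51000/60 = 29.625167
Lon: 136° + 14/60 + 12/3600 = 136 + 0.233333 + 0.003333 = 136.236667

29.62517° N, 136.23667° W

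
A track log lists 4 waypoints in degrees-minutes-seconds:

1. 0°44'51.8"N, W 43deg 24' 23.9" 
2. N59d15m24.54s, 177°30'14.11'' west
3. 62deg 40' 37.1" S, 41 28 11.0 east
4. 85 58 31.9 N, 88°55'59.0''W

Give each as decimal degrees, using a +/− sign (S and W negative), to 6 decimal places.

Point 1:
  Latitude: 0 + 44/60 + 51.8/3600 = 0.7477222
  N ⇒ keep positive
  Longitude: 43 + 24/60 + 23.9/3600 = 43.4066389
  hemisphere W, so the sign is −
Point 2:
  Lat: 59 + 15/60 + 24.54/3600 = 59.2568167
  N ⇒ keep positive
  λ: 177° + 30/60 + 14.11/3600 = 177 + 0.500000 + 0.003919 = 177.5039194
  hemisphere W, so the sign is −
Point 3:
  Latitude: 40′ + 37.1″ = 40.61833′; 62 + 40.61833/60 = 62.6769722
  S ⇒ negate
  Longitude: 41 + 28/60 + 11/3600 = 41.4697222
  E ⇒ keep positive
Point 4:
  Latitude: 58′ + 31.9″ = 58.53167′; 85 + 58.53167/60 = 85.9755278
  N → positive
  Lon: 55′ + 59″ = 55.98333′; 88 + 55.98333/60 = 88.9330556
  W ⇒ negate

1. 0.747722, -43.406639
2. 59.256817, -177.503919
3. -62.676972, 41.469722
4. 85.975528, -88.933056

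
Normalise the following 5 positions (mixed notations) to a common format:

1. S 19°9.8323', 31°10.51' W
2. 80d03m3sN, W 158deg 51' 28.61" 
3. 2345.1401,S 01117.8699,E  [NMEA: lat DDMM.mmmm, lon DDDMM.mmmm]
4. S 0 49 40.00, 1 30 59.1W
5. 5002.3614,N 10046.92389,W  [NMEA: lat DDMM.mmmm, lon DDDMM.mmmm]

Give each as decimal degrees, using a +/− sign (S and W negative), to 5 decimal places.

Point 1:
  Lat: 19 + 9.8323/60 = 19.163872
  S ⇒ negate
  Lon: 31 + 10.51/60 = 31.175167
  W → negative
Point 2:
  φ: 80 + 3/60 + 3/3600 = 80.050833
  N ⇒ keep positive
  Lon: 158 + 51/60 + 28.61/3600 = 158.857947
  hemisphere W, so the sign is −
Point 3:
  Latitude: degrees = first 2 digits = 23, minutes = 45.1401; 23 + 45.1401/60 = 23.752335
  S → negative
  Longitude: split at 3 digits → 011° and 17.8699′; 11 + 17.8699/60 = 11.297832
  E → positive
Point 4:
  φ: 0° + 49/60 + 40/3600 = 0 + 0.816667 + 0.011111 = 0.827778
  S ⇒ negate
  Lon: 30′ + 59.1″ = 30.98500′; 1 + 30.98500/60 = 1.516417
  W ⇒ negate
Point 5:
  Latitude: split at 2 digits → 50° and 2.3614′; 50 + 2.3614/60 = 50.039357
  N → positive
  λ: split at 3 digits → 100° and 46.92389′; 100 + 46.92389/60 = 100.782065
  W → negative

1. -19.16387, -31.17517
2. 80.05083, -158.85795
3. -23.75234, 11.29783
4. -0.82778, -1.51642
5. 50.03936, -100.78206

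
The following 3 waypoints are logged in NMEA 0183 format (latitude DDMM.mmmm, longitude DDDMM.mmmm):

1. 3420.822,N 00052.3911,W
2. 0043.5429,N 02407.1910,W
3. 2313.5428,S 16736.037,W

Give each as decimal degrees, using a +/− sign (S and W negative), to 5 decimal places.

1. 34.34703, -0.87319
2. 0.72572, -24.11985
3. -23.22571, -167.60062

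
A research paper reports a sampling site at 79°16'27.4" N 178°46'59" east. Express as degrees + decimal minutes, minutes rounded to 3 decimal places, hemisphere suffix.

φ: seconds/60 = 0.45667; minutes = 16 + 0.45667 = 16.45667
Lon: seconds/60 = 0.98333; minutes = 46 + 0.98333 = 46.98333

79° 16.457′ N, 178° 46.983′ E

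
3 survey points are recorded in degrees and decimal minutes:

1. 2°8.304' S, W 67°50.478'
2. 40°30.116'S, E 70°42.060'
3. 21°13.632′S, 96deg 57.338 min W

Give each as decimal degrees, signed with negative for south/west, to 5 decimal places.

Point 1:
  Latitude: 8.304′ = 0.138400°; total 2.138400
  hemisphere S, so the sign is −
  Longitude: 67 + 50.478/60 = 67.841300
  hemisphere W, so the sign is −
Point 2:
  φ: 40 + 30.116/60 = 40.501933
  S → negative
  λ: 42.06′ = 0.701000°; total 70.701000
  E ⇒ keep positive
Point 3:
  Lat: 21 + 13.632/60 = 21.227200
  S → negative
  Lon: 57.338′ = 0.955633°; total 96.955633
  W → negative

1. -2.13840, -67.84130
2. -40.50193, 70.70100
3. -21.22720, -96.95563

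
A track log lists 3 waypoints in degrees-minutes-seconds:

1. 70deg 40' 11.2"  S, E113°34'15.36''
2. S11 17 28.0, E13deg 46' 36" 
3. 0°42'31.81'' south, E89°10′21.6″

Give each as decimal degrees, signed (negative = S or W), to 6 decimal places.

Point 1:
  Lat: 40′ + 11.2″ = 40.18667′; 70 + 40.18667/60 = 70.6697778
  hemisphere S, so the sign is −
  λ: 34′ + 15.36″ = 34.25600′; 113 + 34.25600/60 = 113.5709333
  E → positive
Point 2:
  Latitude: 17′ + 28″ = 17.46667′; 11 + 17.46667/60 = 11.2911111
  S ⇒ negate
  Lon: 13 + 46/60 + 36/3600 = 13.7766667
  E → positive
Point 3:
  Latitude: 0 + 42/60 + 31.81/3600 = 0.7088361
  hemisphere S, so the sign is −
  Longitude: 10′ + 21.6″ = 10.36000′; 89 + 10.36000/60 = 89.1726667
  E → positive

1. -70.669778, 113.570933
2. -11.291111, 13.776667
3. -0.708836, 89.172667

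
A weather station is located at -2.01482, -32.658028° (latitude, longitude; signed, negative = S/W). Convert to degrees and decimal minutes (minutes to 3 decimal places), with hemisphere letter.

Latitude is negative → S; |value| = 2.014820
φ: fractional part 0.014820 → 0.88920 minutes
Longitude is negative → W; |value| = 32.658028
Longitude: minutes = (32.658028 − 32) × 60 = 39.48168

2° 0.889′ S, 32° 39.482′ W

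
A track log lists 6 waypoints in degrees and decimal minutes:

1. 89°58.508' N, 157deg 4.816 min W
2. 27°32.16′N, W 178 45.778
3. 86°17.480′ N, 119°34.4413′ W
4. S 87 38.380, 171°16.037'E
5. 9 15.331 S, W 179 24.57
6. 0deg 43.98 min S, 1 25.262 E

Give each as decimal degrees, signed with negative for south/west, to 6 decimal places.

1. 89.975133, -157.080267
2. 27.536000, -178.762967
3. 86.291333, -119.574022
4. -87.639667, 171.267283
5. -9.255517, -179.409500
6. -0.733000, 1.421033

Point 1:
  Latitude: 89 + 58.508/60 = 89.9751333
  N ⇒ keep positive
  Lon: 157 + 4.816/60 = 157.0802667
  W → negative
Point 2:
  Latitude: 27 + 32.16/60 = 27.5360000
  N → positive
  Lon: 178 + 45.778/60 = 178.7629667
  hemisphere W, so the sign is −
Point 3:
  φ: 17.48′ = 0.291333°; total 86.2913333
  N ⇒ keep positive
  Longitude: 34.4413′ = 0.574022°; total 119.5740217
  W → negative
Point 4:
  Latitude: 38.38′ = 0.639667°; total 87.6396667
  S ⇒ negate
  Lon: 171 + 16.037/60 = 171.2672833
  E ⇒ keep positive
Point 5:
  φ: 15.331′ = 0.255517°; total 9.2555167
  S → negative
  Lon: 24.57′ = 0.409500°; total 179.4095000
  hemisphere W, so the sign is −
Point 6:
  Lat: 0 + 43.98/60 = 0.7330000
  hemisphere S, so the sign is −
  Longitude: 1 + 25.262/60 = 1.4210333
  E ⇒ keep positive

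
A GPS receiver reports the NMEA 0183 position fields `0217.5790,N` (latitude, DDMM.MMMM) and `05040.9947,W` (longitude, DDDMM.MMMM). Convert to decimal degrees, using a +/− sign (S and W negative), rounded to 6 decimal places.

Latitude: split at 2 digits → 02° and 17.579′; 2 + 17.579/60 = 2.2929833
N ⇒ keep positive
Longitude: split at 3 digits → 050° and 40.9947′; 50 + 40.9947/60 = 50.6832450
W ⇒ negate

2.292983, -50.683245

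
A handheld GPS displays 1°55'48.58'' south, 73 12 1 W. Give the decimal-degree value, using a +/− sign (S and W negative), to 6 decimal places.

-1.930161, -73.200278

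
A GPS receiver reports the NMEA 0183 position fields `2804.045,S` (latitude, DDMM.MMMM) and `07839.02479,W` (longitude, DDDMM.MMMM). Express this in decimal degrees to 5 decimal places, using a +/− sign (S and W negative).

-28.06742, -78.65041

φ: degrees = first 2 digits = 28, minutes = 4.045; 28 + 4.045/60 = 28.067417
S ⇒ negate
Longitude: split at 3 digits → 078° and 39.02479′; 78 + 39.02479/60 = 78.650413
hemisphere W, so the sign is −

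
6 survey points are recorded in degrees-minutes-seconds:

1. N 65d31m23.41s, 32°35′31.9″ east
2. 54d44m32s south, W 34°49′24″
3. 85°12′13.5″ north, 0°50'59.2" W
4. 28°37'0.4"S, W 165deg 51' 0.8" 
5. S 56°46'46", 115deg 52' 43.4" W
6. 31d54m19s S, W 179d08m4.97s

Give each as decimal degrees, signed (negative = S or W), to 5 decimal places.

1. 65.52317, 32.59219
2. -54.74222, -34.82333
3. 85.20375, -0.84978
4. -28.61678, -165.85022
5. -56.77944, -115.87872
6. -31.90528, -179.13471

Point 1:
  φ: 65° + 31/60 + 23.41/3600 = 65 + 0.516667 + 0.006503 = 65.523169
  N → positive
  Longitude: 35′ + 31.9″ = 35.53167′; 32 + 35.53167/60 = 32.592194
  E ⇒ keep positive
Point 2:
  φ: 54 + 44/60 + 32/3600 = 54.742222
  hemisphere S, so the sign is −
  Longitude: 49′ + 24″ = 49.40000′; 34 + 49.40000/60 = 34.823333
  W → negative
Point 3:
  Latitude: 85° + 12/60 + 13.5/3600 = 85 + 0.200000 + 0.003750 = 85.203750
  N → positive
  Lon: 50′ + 59.2″ = 50.98667′; 0 + 50.98667/60 = 0.849778
  hemisphere W, so the sign is −
Point 4:
  Lat: 28° + 37/60 + 0.4/3600 = 28 + 0.616667 + 0.000111 = 28.616778
  S ⇒ negate
  Longitude: 165 + 51/60 + 0.8/3600 = 165.850222
  hemisphere W, so the sign is −
Point 5:
  Latitude: 46′ + 46″ = 46.76667′; 56 + 46.76667/60 = 56.779444
  S → negative
  Longitude: 115° + 52/60 + 43.4/3600 = 115 + 0.866667 + 0.012056 = 115.878722
  W ⇒ negate
Point 6:
  φ: 31 + 54/60 + 19/3600 = 31.905278
  hemisphere S, so the sign is −
  Lon: 8′ + 4.97″ = 8.08283′; 179 + 8.08283/60 = 179.134714
  W ⇒ negate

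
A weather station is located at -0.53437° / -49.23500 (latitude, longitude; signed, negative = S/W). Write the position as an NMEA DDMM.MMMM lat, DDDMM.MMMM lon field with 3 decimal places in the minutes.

0032.062,S / 04914.100,W

Latitude is negative → S; |value| = 0.534370
Lat: minutes = (0.534370 − 0) × 60 = 32.06220
Longitude is negative → W; |value| = 49.235000
Longitude: minutes = (49.235000 − 49) × 60 = 14.10000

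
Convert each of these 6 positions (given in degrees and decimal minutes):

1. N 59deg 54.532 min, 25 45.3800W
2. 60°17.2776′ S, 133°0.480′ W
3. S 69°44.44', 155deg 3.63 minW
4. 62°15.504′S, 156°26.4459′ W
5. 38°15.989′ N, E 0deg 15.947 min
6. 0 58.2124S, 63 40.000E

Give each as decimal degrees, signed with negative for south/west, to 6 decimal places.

1. 59.908867, -25.756333
2. -60.287960, -133.008000
3. -69.740667, -155.060500
4. -62.258400, -156.440765
5. 38.266483, 0.265783
6. -0.970207, 63.666667

Point 1:
  φ: 54.532′ = 0.908867°; total 59.9088667
  N → positive
  Longitude: 25 + 45.38/60 = 25.7563333
  hemisphere W, so the sign is −
Point 2:
  φ: 17.2776′ = 0.287960°; total 60.2879600
  S ⇒ negate
  Lon: 0.48′ = 0.008000°; total 133.0080000
  hemisphere W, so the sign is −
Point 3:
  φ: 44.44′ = 0.740667°; total 69.7406667
  hemisphere S, so the sign is −
  Lon: 155 + 3.63/60 = 155.0605000
  W → negative
Point 4:
  Latitude: 15.504′ = 0.258400°; total 62.2584000
  S ⇒ negate
  Longitude: 156 + 26.4459/60 = 156.4407650
  hemisphere W, so the sign is −
Point 5:
  Lat: 38 + 15.989/60 = 38.2664833
  N ⇒ keep positive
  Longitude: 0 + 15.947/60 = 0.2657833
  E → positive
Point 6:
  Latitude: 0 + 58.2124/60 = 0.9702067
  hemisphere S, so the sign is −
  λ: 40′ = 0.666667°; total 63.6666667
  E ⇒ keep positive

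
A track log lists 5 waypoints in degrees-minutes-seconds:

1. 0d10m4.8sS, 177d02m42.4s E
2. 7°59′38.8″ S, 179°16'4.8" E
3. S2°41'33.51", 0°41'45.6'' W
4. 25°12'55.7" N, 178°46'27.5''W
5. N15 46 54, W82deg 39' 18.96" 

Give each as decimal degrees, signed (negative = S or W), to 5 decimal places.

1. -0.16800, 177.04511
2. -7.99411, 179.26800
3. -2.69264, -0.69600
4. 25.21547, -178.77431
5. 15.78167, -82.65527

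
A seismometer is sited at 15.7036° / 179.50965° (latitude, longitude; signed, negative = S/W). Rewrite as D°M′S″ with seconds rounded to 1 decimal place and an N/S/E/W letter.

15°42′13.0″ N, 179°30′34.7″ E

φ: 0.703600° → 42.21600′; 0.21600 × 60 = 12.960″
Lon: whole degrees 179; 30.57900′ → 30′ and 34.740″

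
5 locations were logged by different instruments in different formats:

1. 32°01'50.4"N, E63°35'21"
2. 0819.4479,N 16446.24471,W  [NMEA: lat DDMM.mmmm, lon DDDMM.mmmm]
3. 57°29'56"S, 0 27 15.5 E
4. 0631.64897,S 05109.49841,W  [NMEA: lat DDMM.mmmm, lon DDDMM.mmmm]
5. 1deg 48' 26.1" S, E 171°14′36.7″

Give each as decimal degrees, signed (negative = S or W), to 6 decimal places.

Point 1:
  φ: 32° + 1/60 + 50.4/3600 = 32 + 0.016667 + 0.014000 = 32.0306667
  N ⇒ keep positive
  Lon: 63° + 35/60 + 21/3600 = 63 + 0.583333 + 0.005833 = 63.5891667
  E ⇒ keep positive
Point 2:
  Lat: split at 2 digits → 08° and 19.4479′; 8 + 19.4479/60 = 8.3241317
  N ⇒ keep positive
  λ: degrees = first 3 digits = 164, minutes = 46.24471; 164 + 46.24471/60 = 164.7707452
  hemisphere W, so the sign is −
Point 3:
  Latitude: 57 + 29/60 + 56/3600 = 57.4988889
  hemisphere S, so the sign is −
  Lon: 27′ + 15.5″ = 27.25833′; 0 + 27.25833/60 = 0.4543056
  E → positive
Point 4:
  Latitude: split at 2 digits → 06° and 31.64897′; 6 + 31.64897/60 = 6.5274828
  hemisphere S, so the sign is −
  λ: split at 3 digits → 051° and 9.49841′; 51 + 9.49841/60 = 51.1583068
  W ⇒ negate
Point 5:
  Latitude: 1° + 48/60 + 26.1/3600 = 1 + 0.800000 + 0.007250 = 1.8072500
  hemisphere S, so the sign is −
  Longitude: 171 + 14/60 + 36.7/3600 = 171.2435278
  E → positive

1. 32.030667, 63.589167
2. 8.324132, -164.770745
3. -57.498889, 0.454306
4. -6.527483, -51.158307
5. -1.807250, 171.243528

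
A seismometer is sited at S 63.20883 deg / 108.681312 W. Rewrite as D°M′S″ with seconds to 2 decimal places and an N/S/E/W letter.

Lat: 0.208830 × 60 = 12.52980′ → 12′, remainder × 60 = 31.7880″
Longitude: 0.681312° → 40.87872′; 0.87872 × 60 = 52.7232″

63°12′31.79″ S, 108°40′52.72″ W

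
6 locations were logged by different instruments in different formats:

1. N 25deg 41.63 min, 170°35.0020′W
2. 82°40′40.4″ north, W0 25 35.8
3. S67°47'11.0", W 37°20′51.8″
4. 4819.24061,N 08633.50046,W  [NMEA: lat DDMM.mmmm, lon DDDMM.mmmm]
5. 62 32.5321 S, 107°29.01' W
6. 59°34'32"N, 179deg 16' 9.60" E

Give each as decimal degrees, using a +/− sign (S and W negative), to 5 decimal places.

1. 25.69383, -170.58337
2. 82.67789, -0.42661
3. -67.78639, -37.34772
4. 48.32068, -86.55834
5. -62.54220, -107.48350
6. 59.57556, 179.26933

Point 1:
  φ: 25 + 41.63/60 = 25.693833
  N → positive
  Longitude: 170 + 35.002/60 = 170.583367
  W ⇒ negate
Point 2:
  φ: 82° + 40/60 + 40.4/3600 = 82 + 0.666667 + 0.011222 = 82.677889
  N → positive
  λ: 0 + 25/60 + 35.8/3600 = 0.426611
  W ⇒ negate
Point 3:
  Latitude: 47′ + 11″ = 47.18333′; 67 + 47.18333/60 = 67.786389
  hemisphere S, so the sign is −
  λ: 20′ + 51.8″ = 20.86333′; 37 + 20.86333/60 = 37.347722
  W ⇒ negate
Point 4:
  Lat: degrees = first 2 digits = 48, minutes = 19.24061; 48 + 19.24061/60 = 48.320677
  N → positive
  Longitude: degrees = first 3 digits = 86, minutes = 33.50046; 86 + 33.50046/60 = 86.558341
  hemisphere W, so the sign is −
Point 5:
  φ: 62 + 32.5321/60 = 62.542202
  hemisphere S, so the sign is −
  λ: 107 + 29.01/60 = 107.483500
  W → negative
Point 6:
  Lat: 59 + 34/60 + 32/3600 = 59.575556
  N → positive
  λ: 179 + 16/60 + 9.6/3600 = 179.269333
  E → positive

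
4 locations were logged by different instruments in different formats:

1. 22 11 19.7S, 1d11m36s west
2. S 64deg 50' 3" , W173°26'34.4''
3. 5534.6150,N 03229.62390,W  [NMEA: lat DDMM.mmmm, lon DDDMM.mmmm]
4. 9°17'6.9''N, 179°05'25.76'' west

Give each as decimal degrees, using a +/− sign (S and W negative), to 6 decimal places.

1. -22.188806, -1.193333
2. -64.834167, -173.442889
3. 55.576917, -32.493732
4. 9.285250, -179.090489

Point 1:
  Lat: 11′ + 19.7″ = 11.32833′; 22 + 11.32833/60 = 22.1888056
  S ⇒ negate
  Longitude: 11′ + 36″ = 11.60000′; 1 + 11.60000/60 = 1.1933333
  W → negative
Point 2:
  Latitude: 50′ + 3″ = 50.05000′; 64 + 50.05000/60 = 64.8341667
  hemisphere S, so the sign is −
  Longitude: 26′ + 34.4″ = 26.57333′; 173 + 26.57333/60 = 173.4428889
  W → negative
Point 3:
  Lat: degrees = first 2 digits = 55, minutes = 34.615; 55 + 34.615/60 = 55.5769167
  N ⇒ keep positive
  λ: split at 3 digits → 032° and 29.6239′; 32 + 29.6239/60 = 32.4937317
  hemisphere W, so the sign is −
Point 4:
  Latitude: 9 + 17/60 + 6.9/3600 = 9.2852500
  N → positive
  λ: 179 + 5/60 + 25.76/3600 = 179.0904889
  W ⇒ negate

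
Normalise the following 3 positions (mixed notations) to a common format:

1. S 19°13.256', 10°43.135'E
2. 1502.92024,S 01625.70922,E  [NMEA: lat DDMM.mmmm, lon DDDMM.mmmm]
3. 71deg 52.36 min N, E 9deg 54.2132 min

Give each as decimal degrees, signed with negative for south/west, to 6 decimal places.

1. -19.220933, 10.718917
2. -15.048671, 16.428487
3. 71.872667, 9.903553

Point 1:
  Latitude: 13.256′ = 0.220933°; total 19.2209333
  hemisphere S, so the sign is −
  λ: 43.135′ = 0.718917°; total 10.7189167
  E → positive
Point 2:
  Latitude: degrees = first 2 digits = 15, minutes = 2.92024; 15 + 2.92024/60 = 15.0486707
  S → negative
  Longitude: split at 3 digits → 016° and 25.70922′; 16 + 25.70922/60 = 16.4284870
  E ⇒ keep positive
Point 3:
  Lat: 52.36′ = 0.872667°; total 71.8726667
  N ⇒ keep positive
  Longitude: 9 + 54.2132/60 = 9.9035533
  E → positive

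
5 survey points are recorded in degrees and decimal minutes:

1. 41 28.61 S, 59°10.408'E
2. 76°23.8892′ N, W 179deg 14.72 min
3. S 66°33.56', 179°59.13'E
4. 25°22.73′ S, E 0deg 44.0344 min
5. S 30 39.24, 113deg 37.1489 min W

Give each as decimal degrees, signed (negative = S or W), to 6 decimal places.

Point 1:
  Latitude: 41 + 28.61/60 = 41.4768333
  S ⇒ negate
  Lon: 10.408′ = 0.173467°; total 59.1734667
  E → positive
Point 2:
  φ: 23.8892′ = 0.398153°; total 76.3981533
  N ⇒ keep positive
  Lon: 179 + 14.72/60 = 179.2453333
  W → negative
Point 3:
  Latitude: 33.56′ = 0.559333°; total 66.5593333
  S → negative
  Longitude: 179 + 59.13/60 = 179.9855000
  E ⇒ keep positive
Point 4:
  φ: 25 + 22.73/60 = 25.3788333
  S → negative
  Longitude: 44.0344′ = 0.733907°; total 0.7339067
  E ⇒ keep positive
Point 5:
  Lat: 30 + 39.24/60 = 30.6540000
  S → negative
  Longitude: 37.1489′ = 0.619148°; total 113.6191483
  W ⇒ negate

1. -41.476833, 59.173467
2. 76.398153, -179.245333
3. -66.559333, 179.985500
4. -25.378833, 0.733907
5. -30.654000, -113.619148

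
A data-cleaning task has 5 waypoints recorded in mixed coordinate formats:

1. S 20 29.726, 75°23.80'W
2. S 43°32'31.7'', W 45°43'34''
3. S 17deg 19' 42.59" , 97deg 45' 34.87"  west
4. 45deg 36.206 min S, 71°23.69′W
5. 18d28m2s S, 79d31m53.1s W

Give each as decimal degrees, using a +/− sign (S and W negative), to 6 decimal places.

1. -20.495433, -75.396667
2. -43.542139, -45.726111
3. -17.328497, -97.759686
4. -45.603433, -71.394833
5. -18.467222, -79.531417

Point 1:
  Latitude: 20 + 29.726/60 = 20.4954333
  S → negative
  λ: 75 + 23.8/60 = 75.3966667
  hemisphere W, so the sign is −
Point 2:
  φ: 32′ + 31.7″ = 32.52833′; 43 + 32.52833/60 = 43.5421389
  hemisphere S, so the sign is −
  λ: 45 + 43/60 + 34/3600 = 45.7261111
  W ⇒ negate
Point 3:
  Latitude: 17 + 19/60 + 42.59/3600 = 17.3284972
  hemisphere S, so the sign is −
  Longitude: 97 + 45/60 + 34.87/3600 = 97.7596861
  hemisphere W, so the sign is −
Point 4:
  φ: 45 + 36.206/60 = 45.6034333
  S → negative
  Longitude: 71 + 23.69/60 = 71.3948333
  hemisphere W, so the sign is −
Point 5:
  Latitude: 28′ + 2″ = 28.03333′; 18 + 28.03333/60 = 18.4672222
  S → negative
  Longitude: 79 + 31/60 + 53.1/3600 = 79.5314167
  W → negative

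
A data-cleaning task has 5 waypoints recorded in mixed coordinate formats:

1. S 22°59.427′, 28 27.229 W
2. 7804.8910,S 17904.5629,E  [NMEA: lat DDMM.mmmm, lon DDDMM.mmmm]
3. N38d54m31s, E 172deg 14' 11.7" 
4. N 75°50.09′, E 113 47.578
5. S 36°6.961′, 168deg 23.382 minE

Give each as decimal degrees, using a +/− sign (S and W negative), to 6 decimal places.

Point 1:
  φ: 59.427′ = 0.990450°; total 22.9904500
  S ⇒ negate
  λ: 28 + 27.229/60 = 28.4538167
  W ⇒ negate
Point 2:
  φ: degrees = first 2 digits = 78, minutes = 4.891; 78 + 4.891/60 = 78.0815167
  S ⇒ negate
  Lon: split at 3 digits → 179° and 4.5629′; 179 + 4.5629/60 = 179.0760483
  E → positive
Point 3:
  Lat: 54′ + 31″ = 54.51667′; 38 + 54.51667/60 = 38.9086111
  N → positive
  Lon: 14′ + 11.7″ = 14.19500′; 172 + 14.19500/60 = 172.2365833
  E ⇒ keep positive
Point 4:
  φ: 75 + 50.09/60 = 75.8348333
  N → positive
  Lon: 47.578′ = 0.792967°; total 113.7929667
  E → positive
Point 5:
  Lat: 6.961′ = 0.116017°; total 36.1160167
  S ⇒ negate
  λ: 168 + 23.382/60 = 168.3897000
  E ⇒ keep positive

1. -22.990450, -28.453817
2. -78.081517, 179.076048
3. 38.908611, 172.236583
4. 75.834833, 113.792967
5. -36.116017, 168.389700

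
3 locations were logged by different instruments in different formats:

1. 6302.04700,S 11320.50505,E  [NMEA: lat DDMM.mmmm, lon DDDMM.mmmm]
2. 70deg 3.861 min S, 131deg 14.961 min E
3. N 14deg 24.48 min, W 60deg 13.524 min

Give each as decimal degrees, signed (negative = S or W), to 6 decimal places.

1. -63.034117, 113.341751
2. -70.064350, 131.249350
3. 14.408000, -60.225400

Point 1:
  φ: split at 2 digits → 63° and 2.047′; 63 + 2.047/60 = 63.0341167
  S ⇒ negate
  Longitude: split at 3 digits → 113° and 20.50505′; 113 + 20.50505/60 = 113.3417508
  E ⇒ keep positive
Point 2:
  Lat: 70 + 3.861/60 = 70.0643500
  S → negative
  Lon: 14.961′ = 0.249350°; total 131.2493500
  E → positive
Point 3:
  Lat: 14 + 24.48/60 = 14.4080000
  N → positive
  λ: 13.524′ = 0.225400°; total 60.2254000
  hemisphere W, so the sign is −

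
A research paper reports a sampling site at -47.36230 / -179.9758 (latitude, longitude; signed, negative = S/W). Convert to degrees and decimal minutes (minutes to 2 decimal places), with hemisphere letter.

47° 21.74′ S, 179° 58.55′ W

Latitude is negative → S; |value| = 47.362300
Latitude: fractional part 0.362300 → 21.7380 minutes
Longitude is negative → W; |value| = 179.975800
Lon: minutes = (179.975800 − 179) × 60 = 58.5480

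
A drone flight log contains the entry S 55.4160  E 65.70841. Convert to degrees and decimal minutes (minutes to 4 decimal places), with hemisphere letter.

Latitude: 55° + 0.416000 × 60 = 55° 24.960000′
Lon: minutes = (65.708410 − 65) × 60 = 42.504600

55° 24.9600′ S, 65° 42.5046′ E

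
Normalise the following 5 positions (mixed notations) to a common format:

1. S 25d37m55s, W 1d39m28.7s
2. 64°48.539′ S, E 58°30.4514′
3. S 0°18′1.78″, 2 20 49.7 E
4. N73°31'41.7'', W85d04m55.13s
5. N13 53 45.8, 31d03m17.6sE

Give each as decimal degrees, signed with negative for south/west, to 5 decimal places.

1. -25.63194, -1.65797
2. -64.80898, 58.50752
3. -0.30049, 2.34714
4. 73.52825, -85.08198
5. 13.89606, 31.05489

Point 1:
  Lat: 37′ + 55″ = 37.91667′; 25 + 37.91667/60 = 25.631944
  S ⇒ negate
  Longitude: 1° + 39/60 + 28.7/3600 = 1 + 0.650000 + 0.007972 = 1.657972
  W ⇒ negate
Point 2:
  φ: 64 + 48.539/60 = 64.808983
  S ⇒ negate
  Longitude: 30.4514′ = 0.507523°; total 58.507523
  E ⇒ keep positive
Point 3:
  Lat: 0° + 18/60 + 1.78/3600 = 0 + 0.300000 + 0.000494 = 0.300494
  S → negative
  Longitude: 2 + 20/60 + 49.7/3600 = 2.347139
  E → positive
Point 4:
  φ: 31′ + 41.7″ = 31.69500′; 73 + 31.69500/60 = 73.528250
  N ⇒ keep positive
  Longitude: 4′ + 55.13″ = 4.91883′; 85 + 4.91883/60 = 85.081981
  W → negative
Point 5:
  φ: 13° + 53/60 + 45.8/3600 = 13 + 0.883333 + 0.012722 = 13.896056
  N → positive
  Longitude: 31° + 3/60 + 17.6/3600 = 31 + 0.050000 + 0.004889 = 31.054889
  E → positive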